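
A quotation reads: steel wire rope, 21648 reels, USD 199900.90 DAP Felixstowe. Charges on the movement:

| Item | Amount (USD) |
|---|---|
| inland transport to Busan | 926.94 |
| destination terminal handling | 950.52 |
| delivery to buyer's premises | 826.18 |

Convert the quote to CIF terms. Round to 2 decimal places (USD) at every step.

CIF price: USD 198124.20

Not relevant to the conversion: inland to port — on the seller under both DAP and CIF; already in the DAP price and stays in the CIF price.
From DAP to CIF, the seller no longer bears: destination terminal, delivery.
CIF price = 199900.90 − 950.52 − 826.18 = 198124.20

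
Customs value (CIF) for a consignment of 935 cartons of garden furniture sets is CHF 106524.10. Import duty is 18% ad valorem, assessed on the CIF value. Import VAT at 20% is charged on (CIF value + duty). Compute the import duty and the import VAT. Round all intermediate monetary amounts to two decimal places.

Import duty: CHF 19174.34; import VAT: CHF 25139.69

Import duty = 106524.10 × 18% = 19174.34
VAT base = CIF + duty = 106524.10 + 19174.34 = 125698.44
Import VAT = 125698.44 × 20% = 25139.69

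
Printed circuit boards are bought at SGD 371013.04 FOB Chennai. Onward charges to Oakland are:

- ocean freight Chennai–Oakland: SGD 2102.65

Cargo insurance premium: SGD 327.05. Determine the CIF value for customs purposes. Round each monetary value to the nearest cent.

CIF = FOB price + freight + insurance
CIF = 371013.04 + 2102.65 + 327.05 = 373442.74

CIF value: SGD 373442.74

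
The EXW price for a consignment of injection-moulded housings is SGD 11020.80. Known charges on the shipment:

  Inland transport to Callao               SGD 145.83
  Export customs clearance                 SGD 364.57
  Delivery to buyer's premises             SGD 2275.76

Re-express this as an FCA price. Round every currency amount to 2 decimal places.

FCA price: SGD 11531.20

Not relevant to the conversion: delivery — on the buyer under both terms; not part of either seller's price.
From EXW to FCA, the seller additionally bears: inland to port, export clearance.
FCA price = 11020.80 + 145.83 + 364.57 = 11531.20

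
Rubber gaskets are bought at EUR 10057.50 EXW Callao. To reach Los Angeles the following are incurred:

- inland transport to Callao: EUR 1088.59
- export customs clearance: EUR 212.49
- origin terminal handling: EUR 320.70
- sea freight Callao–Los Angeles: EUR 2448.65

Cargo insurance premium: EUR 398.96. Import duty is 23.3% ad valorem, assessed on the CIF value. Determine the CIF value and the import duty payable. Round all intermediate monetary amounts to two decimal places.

CIF value: EUR 14526.89; import duty: EUR 3384.77

CIF = EXW price + pre-shipment costs + freight + insurance
CIF = 10057.50 + 1088.59 + 212.49 + 320.70 + 2448.65 + 398.96 = 14526.89
Import duty = 14526.89 × 23.3% = 3384.77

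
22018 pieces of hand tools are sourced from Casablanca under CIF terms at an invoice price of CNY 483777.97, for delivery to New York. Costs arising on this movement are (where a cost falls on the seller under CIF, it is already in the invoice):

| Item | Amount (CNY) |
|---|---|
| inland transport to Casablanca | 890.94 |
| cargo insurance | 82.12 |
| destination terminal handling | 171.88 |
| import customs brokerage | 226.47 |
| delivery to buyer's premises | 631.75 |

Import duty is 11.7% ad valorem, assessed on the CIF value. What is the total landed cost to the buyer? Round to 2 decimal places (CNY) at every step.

CIF: the seller pays costs through ocean freight and marine insurance to the destination port.
Already in the invoice (seller's account under CIF): inland to port, insurance — exclude.
The CIF price already equals the CIF value: 483777.97
Import duty = 483777.97 × 11.7% = 56602.02
Buyer bears: destination terminal 171.88 + brokerage 226.47 + delivery 631.75 + duty 56602.02 = 57632.12
Landed cost = invoice 483777.97 + 57632.12 = 541410.09

Total landed cost: CNY 541410.09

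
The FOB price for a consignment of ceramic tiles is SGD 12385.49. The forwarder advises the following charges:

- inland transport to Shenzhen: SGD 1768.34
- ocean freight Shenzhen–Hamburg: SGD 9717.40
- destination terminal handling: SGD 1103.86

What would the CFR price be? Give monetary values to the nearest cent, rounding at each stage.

CFR price: SGD 22102.89

Not relevant to the conversion: inland to port — on the seller under both FOB and CFR; already in the FOB price and stays in the CFR price. destination terminal — on the buyer under both terms; not part of either seller's price.
From FOB to CFR, the seller additionally bears: freight.
CFR price = 12385.49 + 9717.40 = 22102.89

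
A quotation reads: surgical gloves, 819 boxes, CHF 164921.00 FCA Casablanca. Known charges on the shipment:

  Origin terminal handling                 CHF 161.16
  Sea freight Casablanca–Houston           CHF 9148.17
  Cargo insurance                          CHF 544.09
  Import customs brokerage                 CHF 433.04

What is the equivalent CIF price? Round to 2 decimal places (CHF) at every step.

CIF price: CHF 174774.42

Not relevant to the conversion: brokerage — on the buyer under both terms; not part of either seller's price.
From FCA to CIF, the seller additionally bears: origin terminal, freight, insurance.
CIF price = 164921.00 + 161.16 + 9148.17 + 544.09 = 174774.42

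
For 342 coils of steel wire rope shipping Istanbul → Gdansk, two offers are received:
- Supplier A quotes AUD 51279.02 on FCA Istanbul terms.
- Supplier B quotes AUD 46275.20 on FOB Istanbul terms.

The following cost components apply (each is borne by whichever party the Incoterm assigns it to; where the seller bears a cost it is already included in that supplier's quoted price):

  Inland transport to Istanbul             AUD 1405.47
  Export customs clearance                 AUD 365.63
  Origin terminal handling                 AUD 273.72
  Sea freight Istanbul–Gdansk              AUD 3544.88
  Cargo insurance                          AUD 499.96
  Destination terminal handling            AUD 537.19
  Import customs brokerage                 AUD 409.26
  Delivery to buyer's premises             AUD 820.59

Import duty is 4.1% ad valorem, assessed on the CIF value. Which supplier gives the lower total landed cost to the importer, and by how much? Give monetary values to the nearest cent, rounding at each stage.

Supplier A (FCA):
CIF value = FCA price + origin terminal + freight + insurance = 51279.02 + 273.72 + 3544.88 + 499.96 = 55597.58
Import duty = 55597.58 × 4.1% = 2279.50
Buyer bears (A): 273.72 + 3544.88 + 499.96 + 537.19 + 409.26 + 820.59 = 6085.60
Landed cost (A) = invoice 51279.02 + 6085.60 + duty 2279.50 = 59644.12
Supplier B (FOB):
CIF value = FOB price + freight + insurance = 46275.20 + 3544.88 + 499.96 = 50320.04
Import duty = 50320.04 × 4.1% = 2063.12
Buyer bears (B): 3544.88 + 499.96 + 537.19 + 409.26 + 820.59 = 5811.88
Landed cost (B) = invoice 46275.20 + 5811.88 + duty 2063.12 = 54150.20
Difference = |59644.12 − 54150.20| = 5493.92

Supplier B is cheaper by AUD 5493.92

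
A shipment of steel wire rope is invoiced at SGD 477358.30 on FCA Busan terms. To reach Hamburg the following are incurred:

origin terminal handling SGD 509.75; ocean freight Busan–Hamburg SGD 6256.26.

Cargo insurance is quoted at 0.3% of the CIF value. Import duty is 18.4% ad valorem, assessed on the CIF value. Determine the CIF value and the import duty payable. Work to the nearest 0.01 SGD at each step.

CIF value: SGD 485581.05; import duty: SGD 89346.91

Let C be the CIF value. C = FCA price + pre-shipment costs + freight + 0.3% × C
C − 0.3% × C = 477358.30 + 509.75 + 6256.26
0.997 × C = 484124.31
C = 484124.31 / 0.997 = 485581.05
Insurance premium = 0.3% × 485581.05 = 1456.74
Import duty = 485581.05 × 18.4% = 89346.91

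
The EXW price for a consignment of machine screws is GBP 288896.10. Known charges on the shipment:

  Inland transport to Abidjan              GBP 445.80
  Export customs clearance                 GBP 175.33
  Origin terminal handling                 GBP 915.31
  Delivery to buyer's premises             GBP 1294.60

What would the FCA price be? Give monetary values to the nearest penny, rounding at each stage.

FCA price: GBP 289517.23

Not relevant to the conversion: origin terminal, delivery — on the buyer under both terms; not part of either seller's price.
From EXW to FCA, the seller additionally bears: inland to port, export clearance.
FCA price = 288896.10 + 445.80 + 175.33 = 289517.23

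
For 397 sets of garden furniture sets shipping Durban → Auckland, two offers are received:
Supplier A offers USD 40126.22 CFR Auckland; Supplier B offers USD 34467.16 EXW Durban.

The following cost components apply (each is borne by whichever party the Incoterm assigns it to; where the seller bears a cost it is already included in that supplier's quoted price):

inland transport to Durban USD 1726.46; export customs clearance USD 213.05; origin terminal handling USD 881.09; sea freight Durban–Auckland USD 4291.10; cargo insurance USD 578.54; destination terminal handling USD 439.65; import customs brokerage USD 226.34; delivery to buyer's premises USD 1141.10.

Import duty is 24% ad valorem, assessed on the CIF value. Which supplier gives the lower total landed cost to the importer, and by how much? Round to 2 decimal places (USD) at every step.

Supplier A is cheaper by USD 1801.28

Supplier A (CFR):
CIF value = CFR price + insurance = 40126.22 + 578.54 = 40704.76
Import duty = 40704.76 × 24% = 9769.14
Buyer bears (A): 578.54 + 439.65 + 226.34 + 1141.10 = 2385.63
Landed cost (A) = invoice 40126.22 + 2385.63 + duty 9769.14 = 52280.99
Supplier B (EXW):
CIF value = EXW price + inland to port + export clearance + origin terminal + freight + insurance = 34467.16 + 1726.46 + 213.05 + 881.09 + 4291.10 + 578.54 = 42157.40
Import duty = 42157.40 × 24% = 10117.78
Buyer bears (B): 1726.46 + 213.05 + 881.09 + 4291.10 + 578.54 + 439.65 + 226.34 + 1141.10 = 9497.33
Landed cost (B) = invoice 34467.16 + 9497.33 + duty 10117.78 = 54082.27
Difference = |52280.99 − 54082.27| = 1801.28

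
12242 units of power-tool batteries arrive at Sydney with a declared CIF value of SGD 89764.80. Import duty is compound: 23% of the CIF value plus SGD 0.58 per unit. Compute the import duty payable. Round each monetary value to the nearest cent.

Ad valorem component: 89764.80 × 23% = 20645.90
Specific component: 12242 × 0.58 = 7100.36
Import duty = 20645.90 + 7100.36 = 27746.26

Import duty: SGD 27746.26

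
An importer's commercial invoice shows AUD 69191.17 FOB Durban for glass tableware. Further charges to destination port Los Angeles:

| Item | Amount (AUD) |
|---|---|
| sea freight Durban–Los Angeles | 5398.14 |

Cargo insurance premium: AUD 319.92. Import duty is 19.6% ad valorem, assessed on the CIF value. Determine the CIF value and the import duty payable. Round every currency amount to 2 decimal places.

CIF value: AUD 74909.23; import duty: AUD 14682.21

CIF = FOB price + freight + insurance
CIF = 69191.17 + 5398.14 + 319.92 = 74909.23
Import duty = 74909.23 × 19.6% = 14682.21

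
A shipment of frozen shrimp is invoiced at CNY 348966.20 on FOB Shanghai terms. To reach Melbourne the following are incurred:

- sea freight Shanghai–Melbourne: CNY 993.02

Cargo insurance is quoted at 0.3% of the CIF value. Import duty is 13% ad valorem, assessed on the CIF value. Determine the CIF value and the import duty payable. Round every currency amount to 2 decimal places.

CIF value: CNY 351012.26; import duty: CNY 45631.59

Let C be the CIF value. C = FOB price + freight + 0.3% × C
C − 0.3% × C = 348966.20 + 993.02
0.997 × C = 349959.22
C = 349959.22 / 0.997 = 351012.26
Insurance premium = 0.3% × 351012.26 = 1053.04
Import duty = 351012.26 × 13% = 45631.59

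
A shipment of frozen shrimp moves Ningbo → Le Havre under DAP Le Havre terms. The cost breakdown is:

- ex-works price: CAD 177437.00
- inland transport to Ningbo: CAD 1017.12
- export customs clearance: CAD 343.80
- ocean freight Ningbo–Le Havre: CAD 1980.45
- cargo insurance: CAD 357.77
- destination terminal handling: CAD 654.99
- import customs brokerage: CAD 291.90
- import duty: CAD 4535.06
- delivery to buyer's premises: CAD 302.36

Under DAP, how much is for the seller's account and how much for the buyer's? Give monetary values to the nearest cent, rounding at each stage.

Seller: CAD 182093.49; buyer: CAD 4826.96

DAP: the seller bears all costs to the named destination except import duty and clearance.
Seller's account: goods 177437.00 + inland to port 1017.12 + export clearance 343.80 + freight 1980.45 + insurance 357.77 + destination terminal 654.99 + delivery 302.36 = 182093.49
Buyer's account: brokerage 291.90 + duty 4535.06 = 4826.96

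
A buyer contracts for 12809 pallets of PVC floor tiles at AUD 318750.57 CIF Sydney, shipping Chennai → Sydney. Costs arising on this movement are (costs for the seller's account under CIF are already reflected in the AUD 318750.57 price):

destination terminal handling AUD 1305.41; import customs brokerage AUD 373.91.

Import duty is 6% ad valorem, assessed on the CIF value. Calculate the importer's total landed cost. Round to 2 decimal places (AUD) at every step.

Total landed cost: AUD 339554.92

CIF: the seller pays costs through ocean freight and marine insurance to the destination port.
The CIF price already equals the CIF value: 318750.57
Import duty = 318750.57 × 6% = 19125.03
Buyer bears: destination terminal 1305.41 + brokerage 373.91 + duty 19125.03 = 20804.35
Landed cost = invoice 318750.57 + 20804.35 = 339554.92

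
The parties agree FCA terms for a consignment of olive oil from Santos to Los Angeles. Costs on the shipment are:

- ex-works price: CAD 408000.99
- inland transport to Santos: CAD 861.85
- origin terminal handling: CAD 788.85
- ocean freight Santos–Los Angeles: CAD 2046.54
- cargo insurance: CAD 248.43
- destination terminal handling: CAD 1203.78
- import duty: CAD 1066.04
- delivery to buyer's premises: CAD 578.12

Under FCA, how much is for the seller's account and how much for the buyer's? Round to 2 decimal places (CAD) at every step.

FCA: the seller delivers export-cleared goods to the carrier; the buyer bears costs from that point.
Seller's account: goods 408000.99 + inland to port 861.85 = 408862.84
Buyer's account: origin terminal 788.85 + freight 2046.54 + insurance 248.43 + destination terminal 1203.78 + duty 1066.04 + delivery 578.12 = 5931.76

Seller: CAD 408862.84; buyer: CAD 5931.76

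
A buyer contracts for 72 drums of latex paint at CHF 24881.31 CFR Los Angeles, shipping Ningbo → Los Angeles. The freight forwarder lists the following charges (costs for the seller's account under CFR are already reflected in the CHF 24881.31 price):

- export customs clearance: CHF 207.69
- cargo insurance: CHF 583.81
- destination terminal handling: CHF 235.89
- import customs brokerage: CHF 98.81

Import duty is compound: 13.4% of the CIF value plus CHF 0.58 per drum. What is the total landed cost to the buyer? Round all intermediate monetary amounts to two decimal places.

Total landed cost: CHF 29253.91

CFR: the seller pays costs through ocean freight to the destination port, but not insurance.
Already in the invoice (seller's account under CFR): export clearance — exclude.
CIF value = CFR price + insurance = 24881.31 + 583.81 = 25465.12
Ad valorem component: 25465.12 × 13.4% = 3412.33
Specific component: 72 × 0.58 = 41.76
Import duty = 3412.33 + 41.76 = 3454.09
Buyer bears: insurance 583.81 + destination terminal 235.89 + brokerage 98.81 + duty 3454.09 = 4372.60
Landed cost = invoice 24881.31 + 4372.60 = 29253.91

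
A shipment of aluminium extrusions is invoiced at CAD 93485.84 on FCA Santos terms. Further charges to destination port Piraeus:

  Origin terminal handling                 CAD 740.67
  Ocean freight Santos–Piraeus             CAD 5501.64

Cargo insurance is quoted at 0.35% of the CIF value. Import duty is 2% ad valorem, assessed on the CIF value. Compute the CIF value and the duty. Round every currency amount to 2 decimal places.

CIF value: CAD 100078.42; import duty: CAD 2001.57

Let C be the CIF value. C = FCA price + pre-shipment costs + freight + 0.35% × C
C − 0.35% × C = 93485.84 + 740.67 + 5501.64
0.9965 × C = 99728.15
C = 99728.15 / 0.9965 = 100078.42
Insurance premium = 0.35% × 100078.42 = 350.27
Import duty = 100078.42 × 2% = 2001.57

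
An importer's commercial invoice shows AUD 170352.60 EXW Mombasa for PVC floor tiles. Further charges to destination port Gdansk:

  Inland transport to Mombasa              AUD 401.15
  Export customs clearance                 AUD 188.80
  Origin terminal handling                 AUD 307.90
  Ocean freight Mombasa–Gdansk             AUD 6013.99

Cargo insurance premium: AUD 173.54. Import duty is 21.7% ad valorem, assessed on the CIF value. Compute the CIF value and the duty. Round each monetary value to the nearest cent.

CIF = EXW price + pre-shipment costs + freight + insurance
CIF = 170352.60 + 401.15 + 188.80 + 307.90 + 6013.99 + 173.54 = 177437.98
Import duty = 177437.98 × 21.7% = 38504.04

CIF value: AUD 177437.98; import duty: AUD 38504.04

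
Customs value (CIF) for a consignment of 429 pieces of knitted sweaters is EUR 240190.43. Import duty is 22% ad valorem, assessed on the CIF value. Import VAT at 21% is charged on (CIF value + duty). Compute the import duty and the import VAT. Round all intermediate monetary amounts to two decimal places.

Import duty: EUR 52841.89; import VAT: EUR 61536.79

Import duty = 240190.43 × 22% = 52841.89
VAT base = CIF + duty = 240190.43 + 52841.89 = 293032.32
Import VAT = 293032.32 × 21% = 61536.79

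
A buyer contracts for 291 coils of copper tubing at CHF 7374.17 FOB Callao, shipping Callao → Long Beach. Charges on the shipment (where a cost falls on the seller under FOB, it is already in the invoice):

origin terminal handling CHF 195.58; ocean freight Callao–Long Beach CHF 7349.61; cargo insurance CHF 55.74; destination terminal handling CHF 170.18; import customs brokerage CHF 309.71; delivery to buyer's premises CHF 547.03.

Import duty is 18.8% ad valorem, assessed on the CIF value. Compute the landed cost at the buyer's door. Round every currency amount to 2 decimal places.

FOB: the seller bears costs until goods are on board at the origin port; the buyer bears freight, insurance and all costs thereafter.
Already in the invoice (seller's account under FOB): origin terminal — exclude.
CIF value = FOB price + freight + insurance = 7374.17 + 7349.61 + 55.74 = 14779.52
Import duty = 14779.52 × 18.8% = 2778.55
Buyer bears: freight 7349.61 + insurance 55.74 + destination terminal 170.18 + brokerage 309.71 + delivery 547.03 + duty 2778.55 = 11210.82
Landed cost = invoice 7374.17 + 11210.82 = 18584.99

Total landed cost: CHF 18584.99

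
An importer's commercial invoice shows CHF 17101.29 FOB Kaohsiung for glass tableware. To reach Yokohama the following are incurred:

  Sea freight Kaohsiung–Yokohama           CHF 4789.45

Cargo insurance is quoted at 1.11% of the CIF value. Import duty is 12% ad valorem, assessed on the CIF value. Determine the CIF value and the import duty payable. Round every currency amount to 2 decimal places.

Let C be the CIF value. C = FOB price + freight + 1.11% × C
C − 1.11% × C = 17101.29 + 4789.45
0.9889 × C = 21890.74
C = 21890.74 / 0.9889 = 22136.45
Insurance premium = 1.11% × 22136.45 = 245.71
Import duty = 22136.45 × 12% = 2656.37

CIF value: CHF 22136.45; import duty: CHF 2656.37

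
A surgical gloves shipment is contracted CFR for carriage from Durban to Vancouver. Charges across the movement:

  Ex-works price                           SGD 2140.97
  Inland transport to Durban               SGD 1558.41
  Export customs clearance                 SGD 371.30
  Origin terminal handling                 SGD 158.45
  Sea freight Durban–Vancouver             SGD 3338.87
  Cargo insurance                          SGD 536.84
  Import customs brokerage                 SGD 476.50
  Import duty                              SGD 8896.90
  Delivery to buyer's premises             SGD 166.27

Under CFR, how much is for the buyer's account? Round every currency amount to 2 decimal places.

CFR: the seller pays costs through ocean freight to the destination port, but not insurance.
Seller's account: goods 2140.97 + inland to port 1558.41 + export clearance 371.30 + origin terminal 158.45 + freight 3338.87 = 7568.00
Buyer's account: insurance 536.84 + brokerage 476.50 + duty 8896.90 + delivery 166.27 = 10076.51

Buyer's account: SGD 10076.51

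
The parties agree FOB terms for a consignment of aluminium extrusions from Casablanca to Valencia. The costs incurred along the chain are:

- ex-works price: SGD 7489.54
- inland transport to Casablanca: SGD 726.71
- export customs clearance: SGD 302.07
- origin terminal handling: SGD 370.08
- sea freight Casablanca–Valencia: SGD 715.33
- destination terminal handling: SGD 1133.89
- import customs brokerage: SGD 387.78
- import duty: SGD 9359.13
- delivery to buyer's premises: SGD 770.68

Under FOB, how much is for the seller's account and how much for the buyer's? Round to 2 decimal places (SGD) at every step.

Seller: SGD 8888.40; buyer: SGD 12366.81

FOB: the seller bears costs until goods are on board at the origin port; the buyer bears freight, insurance and all costs thereafter.
Seller's account: goods 7489.54 + inland to port 726.71 + export clearance 302.07 + origin terminal 370.08 = 8888.40
Buyer's account: freight 715.33 + destination terminal 1133.89 + brokerage 387.78 + duty 9359.13 + delivery 770.68 = 12366.81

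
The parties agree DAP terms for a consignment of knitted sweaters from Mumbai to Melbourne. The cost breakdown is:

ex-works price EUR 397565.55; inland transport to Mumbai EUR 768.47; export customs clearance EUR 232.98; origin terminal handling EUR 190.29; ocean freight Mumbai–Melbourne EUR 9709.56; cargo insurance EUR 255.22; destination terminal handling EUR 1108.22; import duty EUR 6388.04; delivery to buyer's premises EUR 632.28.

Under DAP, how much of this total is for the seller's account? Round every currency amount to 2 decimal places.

DAP: the seller bears all costs to the named destination except import duty and clearance.
Seller's account: goods 397565.55 + inland to port 768.47 + export clearance 232.98 + origin terminal 190.29 + freight 9709.56 + insurance 255.22 + destination terminal 1108.22 + delivery 632.28 = 410462.57
Buyer's account: duty 6388.04 = 6388.04

Seller's account: EUR 410462.57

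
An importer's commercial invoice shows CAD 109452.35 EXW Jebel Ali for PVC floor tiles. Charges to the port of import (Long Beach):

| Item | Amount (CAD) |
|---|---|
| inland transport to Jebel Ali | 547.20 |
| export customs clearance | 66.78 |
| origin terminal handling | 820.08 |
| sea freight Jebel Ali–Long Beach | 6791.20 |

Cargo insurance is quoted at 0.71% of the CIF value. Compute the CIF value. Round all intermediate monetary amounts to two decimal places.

Let C be the CIF value. C = EXW price + pre-shipment costs + freight + 0.71% × C
C − 0.71% × C = 109452.35 + 547.20 + 66.78 + 820.08 + 6791.20
0.9929 × C = 117677.61
C = 117677.61 / 0.9929 = 118519.10
Insurance premium = 0.71% × 118519.10 = 841.49

CIF value: CAD 118519.10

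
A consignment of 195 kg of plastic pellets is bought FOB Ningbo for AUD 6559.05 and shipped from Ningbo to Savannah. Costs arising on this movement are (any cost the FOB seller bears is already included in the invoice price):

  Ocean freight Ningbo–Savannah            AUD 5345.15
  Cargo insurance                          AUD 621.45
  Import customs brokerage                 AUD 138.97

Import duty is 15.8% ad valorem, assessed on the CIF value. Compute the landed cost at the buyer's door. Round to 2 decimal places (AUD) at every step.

Total landed cost: AUD 14643.67

FOB: the seller bears costs until goods are on board at the origin port; the buyer bears freight, insurance and all costs thereafter.
CIF value = FOB price + freight + insurance = 6559.05 + 5345.15 + 621.45 = 12525.65
Import duty = 12525.65 × 15.8% = 1979.05
Buyer bears: freight 5345.15 + insurance 621.45 + brokerage 138.97 + duty 1979.05 = 8084.62
Landed cost = invoice 6559.05 + 8084.62 = 14643.67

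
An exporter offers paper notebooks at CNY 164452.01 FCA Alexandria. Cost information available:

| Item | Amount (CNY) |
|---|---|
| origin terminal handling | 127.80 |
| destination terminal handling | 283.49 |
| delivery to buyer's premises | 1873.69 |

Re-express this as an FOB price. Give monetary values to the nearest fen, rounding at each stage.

FOB price: CNY 164579.81

Not relevant to the conversion: destination terminal, delivery — on the buyer under both terms; not part of either seller's price.
From FCA to FOB, the seller additionally bears: origin terminal.
FOB price = 164452.01 + 127.80 = 164579.81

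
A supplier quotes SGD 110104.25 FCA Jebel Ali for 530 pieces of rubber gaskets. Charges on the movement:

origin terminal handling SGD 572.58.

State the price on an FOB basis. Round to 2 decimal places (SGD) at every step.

From FCA to FOB, the seller additionally bears: origin terminal.
FOB price = 110104.25 + 572.58 = 110676.83

FOB price: SGD 110676.83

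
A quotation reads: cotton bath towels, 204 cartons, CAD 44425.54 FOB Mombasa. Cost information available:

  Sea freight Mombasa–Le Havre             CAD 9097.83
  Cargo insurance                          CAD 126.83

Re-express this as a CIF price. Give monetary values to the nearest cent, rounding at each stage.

CIF price: CAD 53650.20

From FOB to CIF, the seller additionally bears: freight, insurance.
CIF price = 44425.54 + 9097.83 + 126.83 = 53650.20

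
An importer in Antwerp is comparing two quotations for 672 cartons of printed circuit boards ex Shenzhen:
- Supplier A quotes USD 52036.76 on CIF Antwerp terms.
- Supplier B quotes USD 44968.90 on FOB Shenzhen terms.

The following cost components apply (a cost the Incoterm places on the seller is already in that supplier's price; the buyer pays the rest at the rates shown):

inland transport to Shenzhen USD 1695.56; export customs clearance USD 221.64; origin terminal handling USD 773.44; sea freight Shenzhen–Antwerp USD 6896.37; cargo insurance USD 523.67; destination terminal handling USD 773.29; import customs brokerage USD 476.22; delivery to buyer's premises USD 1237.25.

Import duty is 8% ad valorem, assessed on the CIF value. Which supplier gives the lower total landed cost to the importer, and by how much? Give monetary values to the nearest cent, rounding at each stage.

Supplier A is cheaper by USD 380.36

Supplier A (CIF):
The CIF price already equals the CIF value: 52036.76
Import duty = 52036.76 × 8% = 4162.94
Buyer bears (A): 773.29 + 476.22 + 1237.25 = 2486.76
Landed cost (A) = invoice 52036.76 + 2486.76 + duty 4162.94 = 58686.46
Supplier B (FOB):
CIF value = FOB price + freight + insurance = 44968.90 + 6896.37 + 523.67 = 52388.94
Import duty = 52388.94 × 8% = 4191.12
Buyer bears (B): 6896.37 + 523.67 + 773.29 + 476.22 + 1237.25 = 9906.80
Landed cost (B) = invoice 44968.90 + 9906.80 + duty 4191.12 = 59066.82
Difference = |58686.46 − 59066.82| = 380.36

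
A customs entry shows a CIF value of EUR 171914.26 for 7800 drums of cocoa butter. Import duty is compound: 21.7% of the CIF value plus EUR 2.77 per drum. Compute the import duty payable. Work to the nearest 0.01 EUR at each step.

Ad valorem component: 171914.26 × 21.7% = 37305.39
Specific component: 7800 × 2.77 = 21606.00
Import duty = 37305.39 + 21606.00 = 58911.39

Import duty: EUR 58911.39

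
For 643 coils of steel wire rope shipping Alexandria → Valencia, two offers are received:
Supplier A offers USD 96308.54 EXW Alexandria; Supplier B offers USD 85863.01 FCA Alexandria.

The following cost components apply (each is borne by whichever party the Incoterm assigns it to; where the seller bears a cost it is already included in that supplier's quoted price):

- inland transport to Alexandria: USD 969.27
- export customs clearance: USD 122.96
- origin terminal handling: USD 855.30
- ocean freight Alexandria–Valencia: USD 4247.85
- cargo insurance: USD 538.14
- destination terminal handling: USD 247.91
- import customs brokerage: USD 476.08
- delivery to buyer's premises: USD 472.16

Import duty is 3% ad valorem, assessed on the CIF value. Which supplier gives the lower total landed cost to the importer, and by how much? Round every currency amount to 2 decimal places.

Supplier A (EXW):
CIF value = EXW price + inland to port + export clearance + origin terminal + freight + insurance = 96308.54 + 969.27 + 122.96 + 855.30 + 4247.85 + 538.14 = 103042.06
Import duty = 103042.06 × 3% = 3091.26
Buyer bears (A): 969.27 + 122.96 + 855.30 + 4247.85 + 538.14 + 247.91 + 476.08 + 472.16 = 7929.67
Landed cost (A) = invoice 96308.54 + 7929.67 + duty 3091.26 = 107329.47
Supplier B (FCA):
CIF value = FCA price + origin terminal + freight + insurance = 85863.01 + 855.30 + 4247.85 + 538.14 = 91504.30
Import duty = 91504.30 × 3% = 2745.13
Buyer bears (B): 855.30 + 4247.85 + 538.14 + 247.91 + 476.08 + 472.16 = 6837.44
Landed cost (B) = invoice 85863.01 + 6837.44 + duty 2745.13 = 95445.58
Difference = |107329.47 − 95445.58| = 11883.89

Supplier B is cheaper by USD 11883.89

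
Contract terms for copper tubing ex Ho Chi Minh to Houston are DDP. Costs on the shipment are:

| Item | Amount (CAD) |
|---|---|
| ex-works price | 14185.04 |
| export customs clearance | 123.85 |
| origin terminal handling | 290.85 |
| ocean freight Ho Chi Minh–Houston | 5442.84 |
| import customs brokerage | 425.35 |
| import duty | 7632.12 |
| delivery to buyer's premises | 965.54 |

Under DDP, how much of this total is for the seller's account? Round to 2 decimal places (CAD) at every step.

DDP: the seller bears all costs including import duty.
Seller's account: goods 14185.04 + export clearance 123.85 + origin terminal 290.85 + freight 5442.84 + brokerage 425.35 + duty 7632.12 + delivery 965.54 = 29065.59
Buyer's account: 0.00

Seller's account: CAD 29065.59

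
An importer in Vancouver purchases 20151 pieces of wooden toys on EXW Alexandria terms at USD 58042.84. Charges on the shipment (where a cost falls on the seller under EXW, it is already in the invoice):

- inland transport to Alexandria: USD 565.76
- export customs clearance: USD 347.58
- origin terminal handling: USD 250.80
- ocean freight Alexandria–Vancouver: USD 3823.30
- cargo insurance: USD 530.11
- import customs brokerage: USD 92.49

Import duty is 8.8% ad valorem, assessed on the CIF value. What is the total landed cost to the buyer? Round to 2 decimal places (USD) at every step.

Total landed cost: USD 69246.19

EXW: the seller makes goods available at their premises; the buyer bears all onward costs.
CIF value = EXW price + inland to port + export clearance + origin terminal + freight + insurance = 58042.84 + 565.76 + 347.58 + 250.80 + 3823.30 + 530.11 = 63560.39
Import duty = 63560.39 × 8.8% = 5593.31
Buyer bears: inland to port 565.76 + export clearance 347.58 + origin terminal 250.80 + freight 3823.30 + insurance 530.11 + brokerage 92.49 + duty 5593.31 = 11203.35
Landed cost = invoice 58042.84 + 11203.35 = 69246.19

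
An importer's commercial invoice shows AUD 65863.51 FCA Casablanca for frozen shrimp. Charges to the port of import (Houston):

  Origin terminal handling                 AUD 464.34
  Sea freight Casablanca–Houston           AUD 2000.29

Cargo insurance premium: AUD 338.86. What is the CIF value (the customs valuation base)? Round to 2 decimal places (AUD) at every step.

CIF value: AUD 68667.00

CIF = FCA price + pre-shipment costs + freight + insurance
CIF = 65863.51 + 464.34 + 2000.29 + 338.86 = 68667.00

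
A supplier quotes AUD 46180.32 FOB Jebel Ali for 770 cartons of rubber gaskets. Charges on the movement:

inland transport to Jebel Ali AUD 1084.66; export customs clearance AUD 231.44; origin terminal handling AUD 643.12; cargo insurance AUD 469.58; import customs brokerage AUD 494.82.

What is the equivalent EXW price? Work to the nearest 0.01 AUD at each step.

EXW price: AUD 44221.10

Not relevant to the conversion: insurance, brokerage — on the buyer under both terms; not part of either seller's price.
From FOB to EXW, the seller no longer bears: inland to port, export clearance, origin terminal.
EXW price = 46180.32 − 1084.66 − 231.44 − 643.12 = 44221.10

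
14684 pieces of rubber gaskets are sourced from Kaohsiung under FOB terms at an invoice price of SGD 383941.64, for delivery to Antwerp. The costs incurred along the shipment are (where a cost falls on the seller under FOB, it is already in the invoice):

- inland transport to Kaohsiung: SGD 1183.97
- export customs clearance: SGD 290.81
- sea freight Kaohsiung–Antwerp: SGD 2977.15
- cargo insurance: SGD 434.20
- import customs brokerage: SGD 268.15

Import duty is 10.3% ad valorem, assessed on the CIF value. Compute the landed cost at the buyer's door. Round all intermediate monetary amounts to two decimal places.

FOB: the seller bears costs until goods are on board at the origin port; the buyer bears freight, insurance and all costs thereafter.
Already in the invoice (seller's account under FOB): inland to port, export clearance — exclude.
CIF value = FOB price + freight + insurance = 383941.64 + 2977.15 + 434.20 = 387352.99
Import duty = 387352.99 × 10.3% = 39897.36
Buyer bears: freight 2977.15 + insurance 434.20 + brokerage 268.15 + duty 39897.36 = 43576.86
Landed cost = invoice 383941.64 + 43576.86 = 427518.50

Total landed cost: SGD 427518.50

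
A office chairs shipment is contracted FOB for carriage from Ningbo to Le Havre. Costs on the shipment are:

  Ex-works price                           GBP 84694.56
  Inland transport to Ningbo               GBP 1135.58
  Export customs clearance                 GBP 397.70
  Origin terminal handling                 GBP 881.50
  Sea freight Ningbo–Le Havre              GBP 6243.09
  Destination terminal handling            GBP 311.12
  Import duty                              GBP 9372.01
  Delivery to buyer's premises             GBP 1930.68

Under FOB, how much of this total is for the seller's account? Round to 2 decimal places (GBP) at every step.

Seller's account: GBP 87109.34

FOB: the seller bears costs until goods are on board at the origin port; the buyer bears freight, insurance and all costs thereafter.
Seller's account: goods 84694.56 + inland to port 1135.58 + export clearance 397.70 + origin terminal 881.50 = 87109.34
Buyer's account: freight 6243.09 + destination terminal 311.12 + duty 9372.01 + delivery 1930.68 = 17856.90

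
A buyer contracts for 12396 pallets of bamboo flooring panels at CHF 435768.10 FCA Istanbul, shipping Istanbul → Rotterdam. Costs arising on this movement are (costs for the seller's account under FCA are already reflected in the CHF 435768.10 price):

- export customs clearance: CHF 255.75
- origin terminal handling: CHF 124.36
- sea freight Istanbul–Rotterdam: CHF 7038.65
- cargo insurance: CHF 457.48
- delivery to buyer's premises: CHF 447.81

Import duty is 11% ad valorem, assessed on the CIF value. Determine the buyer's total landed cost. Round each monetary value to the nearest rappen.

FCA: the seller delivers export-cleared goods to the carrier; the buyer bears costs from that point.
Already in the invoice (seller's account under FCA): export clearance — exclude.
CIF value = FCA price + origin terminal + freight + insurance = 435768.10 + 124.36 + 7038.65 + 457.48 = 443388.59
Import duty = 443388.59 × 11% = 48772.74
Buyer bears: origin terminal 124.36 + freight 7038.65 + insurance 457.48 + delivery 447.81 + duty 48772.74 = 56841.04
Landed cost = invoice 435768.10 + 56841.04 = 492609.14

Total landed cost: CHF 492609.14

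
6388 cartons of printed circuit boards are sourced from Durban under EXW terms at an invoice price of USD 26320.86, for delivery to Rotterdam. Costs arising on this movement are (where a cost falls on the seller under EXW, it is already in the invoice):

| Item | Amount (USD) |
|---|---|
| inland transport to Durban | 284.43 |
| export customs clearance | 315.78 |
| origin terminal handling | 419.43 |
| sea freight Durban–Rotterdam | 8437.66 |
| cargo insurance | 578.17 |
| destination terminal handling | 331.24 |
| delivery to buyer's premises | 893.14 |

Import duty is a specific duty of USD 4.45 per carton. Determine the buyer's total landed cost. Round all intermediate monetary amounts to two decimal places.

EXW: the seller makes goods available at their premises; the buyer bears all onward costs.
CIF value = EXW price + inland to port + export clearance + origin terminal + freight + insurance = 26320.86 + 284.43 + 315.78 + 419.43 + 8437.66 + 578.17 = 36356.33
Import duty = 6388 × 4.45 = 28426.60
Buyer bears: inland to port 284.43 + export clearance 315.78 + origin terminal 419.43 + freight 8437.66 + insurance 578.17 + destination terminal 331.24 + delivery 893.14 + duty 28426.60 = 39686.45
Landed cost = invoice 26320.86 + 39686.45 = 66007.31

Total landed cost: USD 66007.31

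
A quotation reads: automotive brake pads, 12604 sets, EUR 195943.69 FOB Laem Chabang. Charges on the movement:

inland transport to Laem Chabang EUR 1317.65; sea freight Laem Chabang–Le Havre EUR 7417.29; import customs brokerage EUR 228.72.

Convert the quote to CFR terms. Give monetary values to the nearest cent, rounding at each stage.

Not relevant to the conversion: inland to port — on the seller under both FOB and CFR; already in the FOB price and stays in the CFR price. brokerage — on the buyer under both terms; not part of either seller's price.
From FOB to CFR, the seller additionally bears: freight.
CFR price = 195943.69 + 7417.29 = 203360.98

CFR price: EUR 203360.98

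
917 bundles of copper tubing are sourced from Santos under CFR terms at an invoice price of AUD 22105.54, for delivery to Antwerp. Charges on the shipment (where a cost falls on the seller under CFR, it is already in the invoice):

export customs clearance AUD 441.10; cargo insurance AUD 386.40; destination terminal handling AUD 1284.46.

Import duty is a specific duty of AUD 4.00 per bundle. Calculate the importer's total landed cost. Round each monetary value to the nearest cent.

Total landed cost: AUD 27444.40

CFR: the seller pays costs through ocean freight to the destination port, but not insurance.
Already in the invoice (seller's account under CFR): export clearance — exclude.
CIF value = CFR price + insurance = 22105.54 + 386.40 = 22491.94
Import duty = 917 × 4.00 = 3668.00
Buyer bears: insurance 386.40 + destination terminal 1284.46 + duty 3668.00 = 5338.86
Landed cost = invoice 22105.54 + 5338.86 = 27444.40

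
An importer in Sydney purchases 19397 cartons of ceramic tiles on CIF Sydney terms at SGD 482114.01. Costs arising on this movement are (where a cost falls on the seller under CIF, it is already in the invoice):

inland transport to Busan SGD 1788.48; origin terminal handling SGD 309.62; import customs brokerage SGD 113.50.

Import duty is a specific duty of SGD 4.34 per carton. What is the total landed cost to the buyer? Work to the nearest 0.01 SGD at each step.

CIF: the seller pays costs through ocean freight and marine insurance to the destination port.
Already in the invoice (seller's account under CIF): inland to port, origin terminal — exclude.
The CIF price already equals the CIF value: 482114.01
Import duty = 19397 × 4.34 = 84182.98
Buyer bears: brokerage 113.50 + duty 84182.98 = 84296.48
Landed cost = invoice 482114.01 + 84296.48 = 566410.49

Total landed cost: SGD 566410.49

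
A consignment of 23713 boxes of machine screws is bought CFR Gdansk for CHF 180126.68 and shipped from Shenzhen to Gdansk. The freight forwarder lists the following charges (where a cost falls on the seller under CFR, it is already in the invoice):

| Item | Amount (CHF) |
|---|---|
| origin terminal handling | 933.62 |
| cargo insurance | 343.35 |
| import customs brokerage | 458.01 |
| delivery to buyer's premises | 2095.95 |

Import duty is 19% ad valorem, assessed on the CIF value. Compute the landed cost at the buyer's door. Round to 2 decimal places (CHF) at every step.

CFR: the seller pays costs through ocean freight to the destination port, but not insurance.
Already in the invoice (seller's account under CFR): origin terminal — exclude.
CIF value = CFR price + insurance = 180126.68 + 343.35 = 180470.03
Import duty = 180470.03 × 19% = 34289.31
Buyer bears: insurance 343.35 + brokerage 458.01 + delivery 2095.95 + duty 34289.31 = 37186.62
Landed cost = invoice 180126.68 + 37186.62 = 217313.30

Total landed cost: CHF 217313.30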